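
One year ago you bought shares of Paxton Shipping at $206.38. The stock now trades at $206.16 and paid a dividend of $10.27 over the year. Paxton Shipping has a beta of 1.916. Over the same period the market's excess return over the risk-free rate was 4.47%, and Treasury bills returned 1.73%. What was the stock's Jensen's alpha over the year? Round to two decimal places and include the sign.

Realised HPR = (P1 + D1 − P0) / P0 = (206.16 + 10.27 − 206.38) / 206.38 = 10.05 / 206.38 = 4.8697%
CAPM required = R_f + β·MRP = 1.73% + 1.916 × 4.47% = 10.29452%
α = realised − required = 4.8697% − 10.29452% = -5.42%

-5.42%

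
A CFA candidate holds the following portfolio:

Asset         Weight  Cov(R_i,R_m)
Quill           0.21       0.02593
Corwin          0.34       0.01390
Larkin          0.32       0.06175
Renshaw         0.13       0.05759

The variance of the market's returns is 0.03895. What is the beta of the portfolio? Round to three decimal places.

β_Quill = 0.02593 / 0.03895 = 0.6657
β_Corwin = 0.01390 / 0.03895 = 0.3569
β_Larkin = 0.06175 / 0.03895 = 1.5854
β_Renshaw = 0.05759 / 0.03895 = 1.4786
β_P = Σ w_i β_i = 0.21×0.6657 + 0.34×0.3569 + 0.32×1.5854 + 0.13×1.4786 = 0.9607

0.961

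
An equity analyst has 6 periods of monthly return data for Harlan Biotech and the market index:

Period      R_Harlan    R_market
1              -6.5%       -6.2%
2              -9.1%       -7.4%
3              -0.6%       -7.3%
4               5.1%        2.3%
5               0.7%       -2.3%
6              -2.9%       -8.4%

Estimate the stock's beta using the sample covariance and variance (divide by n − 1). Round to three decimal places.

Mean R_i = (-6.5 − 9.1 − 0.6 + 5.1 + 0.7 − 2.9) / 6 = -2.2167%
Mean R_m = (-6.2 − 7.4 − 7.3 + 2.3 − 2.3 − 8.4) / 6 = -4.8833%
Σ(R_i − R̄_i)(R_m − R̄_m) = 81.5517  ⇒  Cov = 81.5517 / 5 = 16.3103
Σ(R_m − R̄_m)² = 84.5483  ⇒  Var(R_m) = 84.5483 / 5 = 16.9097
β = Cov / Var(R_m) = 16.3103 / 16.9097 = 0.9646

0.965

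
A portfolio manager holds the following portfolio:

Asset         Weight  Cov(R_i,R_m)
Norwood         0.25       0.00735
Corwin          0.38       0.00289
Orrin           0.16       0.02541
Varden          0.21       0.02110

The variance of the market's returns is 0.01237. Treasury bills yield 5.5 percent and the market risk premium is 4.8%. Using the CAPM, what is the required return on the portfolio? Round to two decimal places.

β_Norwood = 0.00735 / 0.01237 = 0.5942
β_Corwin = 0.00289 / 0.01237 = 0.2336
β_Orrin = 0.02541 / 0.01237 = 2.0542
β_Varden = 0.02110 / 0.01237 = 1.7057
β_P = Σ w_i β_i = 0.25×0.5942 + 0.38×0.2336 + 0.16×2.0542 + 0.21×1.7057 = 0.9242
E(R_P) = R_f + β_P × MRP = 5.5% + 0.9242 × 4.8% = 9.94%

9.94%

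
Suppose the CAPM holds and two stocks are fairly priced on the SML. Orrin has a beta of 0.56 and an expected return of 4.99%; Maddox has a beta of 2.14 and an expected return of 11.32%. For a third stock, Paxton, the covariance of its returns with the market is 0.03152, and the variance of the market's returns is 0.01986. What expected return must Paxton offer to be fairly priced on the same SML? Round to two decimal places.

9.10%

MRP = (11.32% − 4.99%) / (2.14 − 0.56) = 4.0063%
R_f = 4.99% − 0.56 × 4.0063% = 2.7465%
β_Paxton = Cov / Var(R_m) = 0.03152 / 0.01986 = 1.5871
E(R_Paxton) = R_f + β × MRP = 2.7465% + 1.5871 × 4.0063% = 9.10%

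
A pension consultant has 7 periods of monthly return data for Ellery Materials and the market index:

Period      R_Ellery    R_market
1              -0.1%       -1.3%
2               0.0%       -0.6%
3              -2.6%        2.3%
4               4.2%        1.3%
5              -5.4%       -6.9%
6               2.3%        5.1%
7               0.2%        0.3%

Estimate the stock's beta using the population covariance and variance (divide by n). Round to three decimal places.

0.589

Mean R_i = (-0.1 + 0.0 − 2.6 + 4.2 − 5.4 + 2.3 + 0.2) / 7 = -0.2000%
Mean R_m = (-1.3 − 0.6 + 2.3 + 1.3 − 6.9 + 5.1 + 0.3) / 7 = 0.0286%
Σ(R_i − R̄_i)(R_m − R̄_m) = 48.7000  ⇒  Cov = 48.7000 / 7 = 6.9571
Σ(R_m − R̄_m)² = 82.7343  ⇒  Var(R_m) = 82.7343 / 7 = 11.8192
β = Cov / Var(R_m) = 6.9571 / 11.8192 = 0.5886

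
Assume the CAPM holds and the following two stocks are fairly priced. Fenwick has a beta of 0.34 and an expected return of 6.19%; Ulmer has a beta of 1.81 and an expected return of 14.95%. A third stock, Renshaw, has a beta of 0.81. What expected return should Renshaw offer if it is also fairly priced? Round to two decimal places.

MRP (SML slope) = (14.95% − 6.19%) / (1.81 − 0.34) = 8.76% / 1.47 = 5.9592%
R_f (intercept) = 6.19% − 0.34 × 5.9592% = 4.1639%
E(R_Renshaw) = R_f + β × MRP = 4.1639% + 0.81 × 5.9592% = 8.99%

8.99%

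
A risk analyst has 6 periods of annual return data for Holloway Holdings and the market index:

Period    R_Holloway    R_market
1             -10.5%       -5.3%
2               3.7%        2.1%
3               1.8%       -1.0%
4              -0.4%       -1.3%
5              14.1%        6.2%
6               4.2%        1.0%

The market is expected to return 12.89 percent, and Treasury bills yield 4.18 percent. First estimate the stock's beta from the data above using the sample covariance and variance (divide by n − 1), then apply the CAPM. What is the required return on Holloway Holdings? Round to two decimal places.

21.81%

Mean R_i = (-10.5 + 3.7 + 1.8 − 0.4 + 14.1 + 4.2) / 6 = 2.1500%
Mean R_m = (-5.3 + 2.1 − 1.0 − 1.3 + 6.2 + 1.0) / 6 = 0.2833%
Σ(R_i − R̄_i)(R_m − R̄_m) = 150.1050  ⇒  Cov = 150.1050 / 5 = 30.0210
Σ(R_m − R̄_m)² = 74.1483  ⇒  Var(R_m) = 74.1483 / 5 = 14.8297
β = Cov / Var(R_m) = 30.0210 / 14.8297 = 2.0244
MRP = 12.89% − 4.18% = 8.71%
E(R) = R_f + β × MRP = 4.18% + 2.0244 × 8.71% = 21.81%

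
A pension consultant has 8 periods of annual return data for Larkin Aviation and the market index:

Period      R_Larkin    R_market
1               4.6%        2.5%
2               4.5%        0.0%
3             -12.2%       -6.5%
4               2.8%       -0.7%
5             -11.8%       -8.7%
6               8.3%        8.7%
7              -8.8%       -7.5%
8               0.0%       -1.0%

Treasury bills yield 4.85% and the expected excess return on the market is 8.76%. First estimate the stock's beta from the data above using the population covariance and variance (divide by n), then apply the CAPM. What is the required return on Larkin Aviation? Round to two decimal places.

Mean R_i = (4.6 + 4.5 − 12.2 + 2.8 − 11.8 + 8.3 − 8.8 + 0.0) / 8 = -1.5750%
Mean R_m = (2.5 + 0.0 − 6.5 − 0.7 − 8.7 + 8.7 − 7.5 − 1.0) / 8 = -1.6500%
Σ(R_i − R̄_i)(R_m − R̄_m) = 308.9200  ⇒  Cov = 308.9200 / 8 = 38.6150
Σ(R_m − R̄_m)² = 235.8400  ⇒  Var(R_m) = 235.8400 / 8 = 29.4800
β = Cov / Var(R_m) = 38.6150 / 29.4800 = 1.3099
E(R) = R_f + β × MRP = 4.85% + 1.3099 × 8.76% = 16.32%

16.32%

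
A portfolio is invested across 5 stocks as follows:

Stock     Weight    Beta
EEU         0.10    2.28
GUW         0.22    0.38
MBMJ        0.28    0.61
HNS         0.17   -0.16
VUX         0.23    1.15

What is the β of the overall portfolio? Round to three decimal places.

0.720

β_P = Σ w_i β_i = 0.10×2.28 + 0.22×0.38 + 0.28×0.61 + 0.17×-0.16 + 0.23×1.15 = 0.7197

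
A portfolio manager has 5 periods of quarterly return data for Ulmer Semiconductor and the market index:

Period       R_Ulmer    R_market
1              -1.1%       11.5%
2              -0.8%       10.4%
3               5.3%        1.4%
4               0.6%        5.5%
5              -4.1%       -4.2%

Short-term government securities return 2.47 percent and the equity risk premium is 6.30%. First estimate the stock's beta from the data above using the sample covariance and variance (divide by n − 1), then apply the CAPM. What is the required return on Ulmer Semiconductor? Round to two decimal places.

2.75%

Mean R_i = (-1.1 − 0.8 + 5.3 + 0.6 − 4.1) / 5 = -0.0200%
Mean R_m = (11.5 + 10.4 + 1.4 + 5.5 − 4.2) / 5 = 4.9200%
Σ(R_i − R̄_i)(R_m − R̄_m) = 7.4620  ⇒  Cov = 7.4620 / 4 = 1.8655
Σ(R_m − R̄_m)² = 169.2280  ⇒  Var(R_m) = 169.2280 / 4 = 42.3070
β = Cov / Var(R_m) = 1.8655 / 42.3070 = 0.0441
E(R) = R_f + β × MRP = 2.47% + 0.0441 × 6.30% = 2.75%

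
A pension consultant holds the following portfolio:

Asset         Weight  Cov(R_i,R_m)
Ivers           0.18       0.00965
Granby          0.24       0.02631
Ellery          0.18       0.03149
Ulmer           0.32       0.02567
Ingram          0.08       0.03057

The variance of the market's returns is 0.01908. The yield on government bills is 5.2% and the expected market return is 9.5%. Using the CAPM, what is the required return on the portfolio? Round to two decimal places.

10.69%

β_Ivers = 0.00965 / 0.01908 = 0.5058
β_Granby = 0.02631 / 0.01908 = 1.3789
β_Ellery = 0.03149 / 0.01908 = 1.6504
β_Ulmer = 0.02567 / 0.01908 = 1.3454
β_Ingram = 0.03057 / 0.01908 = 1.6022
β_P = Σ w_i β_i = 0.18×0.5058 + 0.24×1.3789 + 0.18×1.6504 + 0.32×1.3454 + 0.08×1.6022 = 1.2778
MRP = 9.5% − 5.2% = 4.30%
E(R_P) = R_f + β_P × MRP = 5.2% + 1.2778 × 4.3% = 10.69%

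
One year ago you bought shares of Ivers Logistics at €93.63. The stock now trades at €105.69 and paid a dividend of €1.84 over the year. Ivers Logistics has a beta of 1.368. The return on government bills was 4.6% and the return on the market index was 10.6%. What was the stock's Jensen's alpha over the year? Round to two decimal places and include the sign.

Realised HPR = (P1 + D1 − P0) / P0 = (105.69 + 1.84 − 93.63) / 93.63 = 13.90 / 93.63 = 14.8457%
MRP = 10.6% − 4.6% = 6.00%
CAPM required = R_f + β·MRP = 4.6% + 1.368 × 6.0% = 12.8080%
α = realised − required = 14.8457% − 12.8080% = +2.04%

+2.04%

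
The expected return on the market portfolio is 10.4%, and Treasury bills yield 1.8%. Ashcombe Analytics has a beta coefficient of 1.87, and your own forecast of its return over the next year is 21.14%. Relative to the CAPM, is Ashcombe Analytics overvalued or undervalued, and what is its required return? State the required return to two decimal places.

Undervalued; required return 17.88%

MRP = 10.4% − 1.8% = 8.60%
Required return = R_f + β·MRP = 1.8% + 1.87 × 8.6% = 17.88%
Forecast 21.14% > required 17.88% → the stock plots above the SML → undervalued.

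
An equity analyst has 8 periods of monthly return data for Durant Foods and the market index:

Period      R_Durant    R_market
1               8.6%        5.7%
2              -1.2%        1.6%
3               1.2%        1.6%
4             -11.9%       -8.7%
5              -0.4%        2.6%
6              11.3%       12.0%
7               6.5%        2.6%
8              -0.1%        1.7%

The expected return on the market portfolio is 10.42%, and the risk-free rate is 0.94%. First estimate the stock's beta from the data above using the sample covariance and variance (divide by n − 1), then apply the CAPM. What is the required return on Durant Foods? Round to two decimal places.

Mean R_i = (8.6 − 1.2 + 1.2 − 11.9 − 0.4 + 11.3 + 6.5 − 0.1) / 8 = 1.7500%
Mean R_m = (5.7 + 1.6 + 1.6 − 8.7 + 2.6 + 12.0 + 2.6 + 1.7) / 8 = 2.3875%
Σ(R_i − R̄_i)(R_m − R̄_m) = 270.4150  ⇒  Cov = 270.4150 / 7 = 38.6307
Σ(R_m − R̄_m)² = 228.1088  ⇒  Var(R_m) = 228.1088 / 7 = 32.5870
β = Cov / Var(R_m) = 38.6307 / 32.5870 = 1.1855
MRP = 10.42% − 0.94% = 9.48%
E(R) = R_f + β × MRP = 0.94% + 1.1855 × 9.48% = 12.18%

12.18%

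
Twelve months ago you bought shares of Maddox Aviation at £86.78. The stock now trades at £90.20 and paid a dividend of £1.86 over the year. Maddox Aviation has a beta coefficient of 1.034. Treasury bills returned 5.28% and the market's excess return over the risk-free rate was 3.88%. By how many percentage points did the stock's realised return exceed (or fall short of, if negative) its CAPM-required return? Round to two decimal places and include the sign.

-3.21%

Realised HPR = (P1 + D1 − P0) / P0 = (90.20 + 1.86 − 86.78) / 86.78 = 5.28 / 86.78 = 6.0844%
CAPM required = R_f + β·MRP = 5.28% + 1.034 × 3.88% = 9.29192%
α = realised − required = 6.0844% − 9.29192% = -3.21%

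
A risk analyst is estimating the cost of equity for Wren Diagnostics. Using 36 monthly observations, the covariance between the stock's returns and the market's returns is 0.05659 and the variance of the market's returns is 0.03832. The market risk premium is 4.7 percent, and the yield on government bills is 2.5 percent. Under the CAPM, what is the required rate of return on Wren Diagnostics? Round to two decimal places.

9.44%

β = Cov(R_i, R_m) / Var(R_m) = 0.05659 / 0.03832 = 1.4768
E(R) = R_f + β × MRP = 2.5% + 1.4768 × 4.7% = 9.44%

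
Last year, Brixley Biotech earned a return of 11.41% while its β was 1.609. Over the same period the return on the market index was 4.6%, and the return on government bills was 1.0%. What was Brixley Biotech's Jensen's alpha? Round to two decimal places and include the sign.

+4.62%

Market excess return = 4.6% − 1.0% = 3.60%
CAPM benchmark = R_f + β(R_m − R_f) = 1.0% + 1.609 × 3.6% = 6.7924%
α = actual − benchmark = 11.41% − 6.7924% = +4.62%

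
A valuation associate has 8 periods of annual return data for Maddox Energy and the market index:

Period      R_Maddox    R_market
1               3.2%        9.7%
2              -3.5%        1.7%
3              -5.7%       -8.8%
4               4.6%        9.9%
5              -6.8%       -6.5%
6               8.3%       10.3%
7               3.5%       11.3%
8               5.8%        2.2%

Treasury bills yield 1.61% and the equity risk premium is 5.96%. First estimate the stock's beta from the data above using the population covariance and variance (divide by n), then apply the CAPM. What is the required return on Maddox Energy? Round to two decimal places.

Mean R_i = (3.2 − 3.5 − 5.7 + 4.6 − 6.8 + 8.3 + 3.5 + 5.8) / 8 = 1.1750%
Mean R_m = (9.7 + 1.7 − 8.8 + 9.9 − 6.5 + 10.3 + 11.3 + 2.2) / 8 = 3.7250%
Σ(R_i − R̄_i)(R_m − R̄_m) = 267.7750  ⇒  Cov = 267.7750 / 8 = 33.4719
Σ(R_m − R̄_m)² = 442.2950  ⇒  Var(R_m) = 442.2950 / 8 = 55.2869
β = Cov / Var(R_m) = 33.4719 / 55.2869 = 0.6054
E(R) = R_f + β × MRP = 1.61% + 0.6054 × 5.96% = 5.22%

5.22%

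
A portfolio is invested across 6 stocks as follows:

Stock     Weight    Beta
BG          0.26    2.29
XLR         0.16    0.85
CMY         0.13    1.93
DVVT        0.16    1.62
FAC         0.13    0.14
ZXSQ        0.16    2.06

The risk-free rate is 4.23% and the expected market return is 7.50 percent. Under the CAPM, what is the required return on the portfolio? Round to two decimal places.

β_P = Σ w_i β_i = 0.26×2.29 + 0.16×0.85 + 0.13×1.93 + 0.16×1.62 + 0.13×0.14 + 0.16×2.06 = 1.5893
MRP = 7.50% − 4.23% = 3.27%
E(R_P) = R_f + β_P × MRP = 4.23% + 1.5893 × 3.27% = 9.43%

9.43%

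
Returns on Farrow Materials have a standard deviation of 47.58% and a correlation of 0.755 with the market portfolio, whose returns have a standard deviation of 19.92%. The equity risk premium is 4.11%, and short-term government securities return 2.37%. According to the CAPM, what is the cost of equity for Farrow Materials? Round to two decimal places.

β = ρ × σ_i / σ_m = 0.755 × 47.58% / 19.92% = 1.8034
E(R) = 2.37% + 1.8034 × 4.11% = 9.78%

9.78%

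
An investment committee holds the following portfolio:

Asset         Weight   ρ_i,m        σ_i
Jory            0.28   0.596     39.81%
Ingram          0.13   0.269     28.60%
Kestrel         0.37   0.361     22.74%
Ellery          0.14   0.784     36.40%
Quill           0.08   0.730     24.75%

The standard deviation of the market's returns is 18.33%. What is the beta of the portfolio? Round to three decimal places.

0.880

β_Jory = 0.596 × 39.81% / 18.33% = 1.2944
β_Ingram = 0.269 × 28.60% / 18.33% = 0.4197
β_Kestrel = 0.361 × 22.74% / 18.33% = 0.4479
β_Ellery = 0.784 × 36.40% / 18.33% = 1.5569
β_Quill = 0.730 × 24.75% / 18.33% = 0.9857
β_P = Σ w_i β_i = 0.28×1.2944 + 0.13×0.4197 + 0.37×0.4479 + 0.14×1.5569 + 0.08×0.9857 = 0.8795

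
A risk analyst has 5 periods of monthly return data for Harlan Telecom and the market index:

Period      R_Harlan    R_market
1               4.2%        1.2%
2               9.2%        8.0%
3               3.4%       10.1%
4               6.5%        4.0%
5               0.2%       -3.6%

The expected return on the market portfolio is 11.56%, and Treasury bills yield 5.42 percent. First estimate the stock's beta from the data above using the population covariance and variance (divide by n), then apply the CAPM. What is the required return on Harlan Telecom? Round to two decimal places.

7.78%

Mean R_i = (4.2 + 9.2 + 3.4 + 6.5 + 0.2) / 5 = 4.7000%
Mean R_m = (1.2 + 8.0 + 10.1 + 4.0 − 3.6) / 5 = 3.9400%
Σ(R_i − R̄_i)(R_m − R̄_m) = 45.6700  ⇒  Cov = 45.6700 / 5 = 9.1340
Σ(R_m − R̄_m)² = 118.7920  ⇒  Var(R_m) = 118.7920 / 5 = 23.7584
β = Cov / Var(R_m) = 9.1340 / 23.7584 = 0.3845
MRP = 11.56% − 5.42% = 6.14%
E(R) = R_f + β × MRP = 5.42% + 0.3845 × 6.14% = 7.78%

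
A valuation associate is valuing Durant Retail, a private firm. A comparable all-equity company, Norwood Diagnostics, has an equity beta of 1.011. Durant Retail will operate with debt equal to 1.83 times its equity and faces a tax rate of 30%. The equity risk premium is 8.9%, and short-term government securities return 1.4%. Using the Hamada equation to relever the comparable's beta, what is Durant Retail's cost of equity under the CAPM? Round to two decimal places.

β_L = β_U × [1 + (1 − t)(D/E)] = 1.011 × [1 + (1 − 0.30) × 1.83]
    = 1.011 × [1 + 0.70 × 1.83] = 1.011 × 2.2810 = 2.3061
E(R) = R_f + β_L × MRP = 1.4% + 2.3061 × 8.9% = 21.92%

21.92%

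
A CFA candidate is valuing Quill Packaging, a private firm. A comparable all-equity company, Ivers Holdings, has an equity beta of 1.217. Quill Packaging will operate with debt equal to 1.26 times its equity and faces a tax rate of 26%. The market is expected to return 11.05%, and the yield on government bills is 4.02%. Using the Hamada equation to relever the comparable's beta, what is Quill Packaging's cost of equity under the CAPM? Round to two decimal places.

β_L = β_U × [1 + (1 − t)(D/E)] = 1.217 × [1 + (1 − 0.26) × 1.26]
    = 1.217 × [1 + 0.74 × 1.26] = 1.217 × 1.9324 = 2.3517
MRP = 11.05% − 4.02% = 7.03%
E(R) = R_f + β_L × MRP = 4.02% + 2.3517 × 7.03% = 20.55%

20.55%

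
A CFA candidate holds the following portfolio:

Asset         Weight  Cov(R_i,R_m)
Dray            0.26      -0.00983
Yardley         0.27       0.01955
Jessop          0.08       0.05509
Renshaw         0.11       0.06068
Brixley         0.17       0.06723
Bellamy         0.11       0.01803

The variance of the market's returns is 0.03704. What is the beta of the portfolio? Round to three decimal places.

0.735

β_Dray = -0.00983 / 0.03704 = -0.2654
β_Yardley = 0.01955 / 0.03704 = 0.5278
β_Jessop = 0.05509 / 0.03704 = 1.4873
β_Renshaw = 0.06068 / 0.03704 = 1.6382
β_Brixley = 0.06723 / 0.03704 = 1.8151
β_Bellamy = 0.01803 / 0.03704 = 0.4868
β_P = Σ w_i β_i = 0.26×-0.2654 + 0.27×0.5278 + 0.08×1.4873 + 0.11×1.6382 + 0.17×1.8151 + 0.11×0.4868 = 0.7348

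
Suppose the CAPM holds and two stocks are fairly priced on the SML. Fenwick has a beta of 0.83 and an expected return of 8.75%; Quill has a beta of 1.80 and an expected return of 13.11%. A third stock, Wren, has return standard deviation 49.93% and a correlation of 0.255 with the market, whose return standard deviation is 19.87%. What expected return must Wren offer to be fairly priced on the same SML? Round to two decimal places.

MRP = (13.11% − 8.75%) / (1.80 − 0.83) = 4.4948%
R_f = 8.75% − 0.83 × 4.4948% = 5.0193%
β_Wren = ρ·σ_i/σ_m = 0.255 × 49.93 / 19.87 = 0.6408
E(R_Wren) = R_f + β × MRP = 5.0193% + 0.6408 × 4.4948% = 7.90%

7.90%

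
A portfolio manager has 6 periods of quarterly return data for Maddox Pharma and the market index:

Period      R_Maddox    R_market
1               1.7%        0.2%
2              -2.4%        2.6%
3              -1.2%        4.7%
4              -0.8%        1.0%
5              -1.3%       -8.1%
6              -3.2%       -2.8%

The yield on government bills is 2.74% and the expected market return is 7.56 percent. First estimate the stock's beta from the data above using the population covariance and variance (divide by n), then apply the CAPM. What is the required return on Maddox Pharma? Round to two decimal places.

Mean R_i = (1.7 − 2.4 − 1.2 − 0.8 − 1.3 − 3.2) / 6 = -1.2000%
Mean R_m = (0.2 + 2.6 + 4.7 + 1.0 − 8.1 − 2.8) / 6 = -0.4000%
Σ(R_i − R̄_i)(R_m − R̄_m) = 4.2700  ⇒  Cov = 4.2700 / 6 = 0.7117
Σ(R_m − R̄_m)² = 102.3800  ⇒  Var(R_m) = 102.3800 / 6 = 17.0633
β = Cov / Var(R_m) = 0.7117 / 17.0633 = 0.0417
MRP = 7.56% − 2.74% = 4.82%
E(R) = R_f + β × MRP = 2.74% + 0.0417 × 4.82% = 2.94%

2.94%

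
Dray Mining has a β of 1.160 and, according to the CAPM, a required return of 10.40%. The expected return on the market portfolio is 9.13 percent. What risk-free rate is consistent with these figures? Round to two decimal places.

E(R) = R_f + β(E(R_m) − R_f) = R_f(1 − β) + β·E(R_m)
10.40% = R_f × (1 − 1.160) + 1.160 × 9.13%
10.40% = R_f × -0.160 + 10.59080%
R_f = (10.40% − 10.59080%) / -0.160 = 1.19%

1.19%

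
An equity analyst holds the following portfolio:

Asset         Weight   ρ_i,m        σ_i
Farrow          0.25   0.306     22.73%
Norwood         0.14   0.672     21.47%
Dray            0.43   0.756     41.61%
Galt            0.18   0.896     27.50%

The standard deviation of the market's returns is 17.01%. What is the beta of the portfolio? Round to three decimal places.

1.277

β_Farrow = 0.306 × 22.73% / 17.01% = 0.4089
β_Norwood = 0.672 × 21.47% / 17.01% = 0.8482
β_Dray = 0.756 × 41.61% / 17.01% = 1.8493
β_Galt = 0.896 × 27.50% / 17.01% = 1.4486
β_P = Σ w_i β_i = 0.25×0.4089 + 0.14×0.8482 + 0.43×1.8493 + 0.18×1.4486 = 1.2769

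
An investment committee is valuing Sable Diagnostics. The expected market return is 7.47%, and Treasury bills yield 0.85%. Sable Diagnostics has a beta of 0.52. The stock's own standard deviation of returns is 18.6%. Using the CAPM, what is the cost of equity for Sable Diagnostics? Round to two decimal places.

4.29%

Market risk premium = E(R_m) − R_f = 7.47% − 0.85% = 6.62%
E(R) = R_f + β × MRP = 0.85% + 0.52 × 6.62% = 4.29%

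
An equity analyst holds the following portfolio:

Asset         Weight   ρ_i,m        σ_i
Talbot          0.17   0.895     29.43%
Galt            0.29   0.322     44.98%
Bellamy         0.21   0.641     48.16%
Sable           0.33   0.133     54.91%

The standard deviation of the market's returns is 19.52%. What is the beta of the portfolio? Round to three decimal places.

0.900

β_Talbot = 0.895 × 29.43% / 19.52% = 1.3494
β_Galt = 0.322 × 44.98% / 19.52% = 0.7420
β_Bellamy = 0.641 × 48.16% / 19.52% = 1.5815
β_Sable = 0.133 × 54.91% / 19.52% = 0.3741
β_P = Σ w_i β_i = 0.17×1.3494 + 0.29×0.7420 + 0.21×1.5815 + 0.33×0.3741 = 0.9001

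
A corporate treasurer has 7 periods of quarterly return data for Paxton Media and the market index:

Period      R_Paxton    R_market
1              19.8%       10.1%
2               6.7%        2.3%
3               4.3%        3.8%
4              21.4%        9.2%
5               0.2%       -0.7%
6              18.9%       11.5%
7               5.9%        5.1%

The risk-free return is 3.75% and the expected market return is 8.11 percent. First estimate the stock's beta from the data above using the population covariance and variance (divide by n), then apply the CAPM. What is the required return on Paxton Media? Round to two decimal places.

Mean R_i = (19.8 + 6.7 + 4.3 + 21.4 + 0.2 + 18.9 + 5.9) / 7 = 11.0286%
Mean R_m = (10.1 + 2.3 + 3.8 + 9.2 − 0.7 + 11.5 + 5.1) / 7 = 5.9000%
Σ(R_i − R̄_i)(R_m − R̄_m) = 220.4300  ⇒  Cov = 220.4300 / 7 = 31.4900
Σ(R_m − R̄_m)² = 121.4600  ⇒  Var(R_m) = 121.4600 / 7 = 17.3514
β = Cov / Var(R_m) = 31.4900 / 17.3514 = 1.8148
MRP = 8.11% − 3.75% = 4.36%
E(R) = R_f + β × MRP = 3.75% + 1.8148 × 4.36% = 11.66%

11.66%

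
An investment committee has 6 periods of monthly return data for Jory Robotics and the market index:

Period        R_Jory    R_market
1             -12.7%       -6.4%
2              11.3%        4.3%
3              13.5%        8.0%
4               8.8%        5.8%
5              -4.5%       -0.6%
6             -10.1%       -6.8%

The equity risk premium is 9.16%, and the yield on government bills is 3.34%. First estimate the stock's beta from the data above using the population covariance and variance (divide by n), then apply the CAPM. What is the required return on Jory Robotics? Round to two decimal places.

19.59%

Mean R_i = (-12.7 + 11.3 + 13.5 + 8.8 − 4.5 − 10.1) / 6 = 1.0500%
Mean R_m = (-6.4 + 4.3 + 8.0 + 5.8 − 0.6 − 6.8) / 6 = 0.7167%
Σ(R_i − R̄_i)(R_m − R̄_m) = 355.7750  ⇒  Cov = 355.7750 / 6 = 59.2958
Σ(R_m − R̄_m)² = 200.6083  ⇒  Var(R_m) = 200.6083 / 6 = 33.4347
β = Cov / Var(R_m) = 59.2958 / 33.4347 = 1.7735
E(R) = R_f + β × MRP = 3.34% + 1.7735 × 9.16% = 19.59%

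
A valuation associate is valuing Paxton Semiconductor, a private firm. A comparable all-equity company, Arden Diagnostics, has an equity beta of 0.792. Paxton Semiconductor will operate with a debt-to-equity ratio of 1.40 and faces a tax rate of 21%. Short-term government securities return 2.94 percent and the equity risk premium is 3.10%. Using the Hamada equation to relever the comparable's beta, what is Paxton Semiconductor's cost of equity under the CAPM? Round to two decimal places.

8.11%

β_L = β_U × [1 + (1 − t)(D/E)] = 0.792 × [1 + (1 − 0.21) × 1.40]
    = 0.792 × [1 + 0.79 × 1.40] = 0.792 × 2.1060 = 1.6680
E(R) = R_f + β_L × MRP = 2.94% + 1.6680 × 3.10% = 8.11%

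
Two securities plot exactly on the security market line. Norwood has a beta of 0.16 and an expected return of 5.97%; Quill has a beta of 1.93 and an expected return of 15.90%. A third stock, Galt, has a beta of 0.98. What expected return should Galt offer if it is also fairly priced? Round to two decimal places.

10.57%

MRP (SML slope) = (15.90% − 5.97%) / (1.93 − 0.16) = 9.93% / 1.77 = 5.6102%
R_f (intercept) = 5.97% − 0.16 × 5.6102% = 5.0724%
E(R_Galt) = R_f + β × MRP = 5.0724% + 0.98 × 5.6102% = 10.57%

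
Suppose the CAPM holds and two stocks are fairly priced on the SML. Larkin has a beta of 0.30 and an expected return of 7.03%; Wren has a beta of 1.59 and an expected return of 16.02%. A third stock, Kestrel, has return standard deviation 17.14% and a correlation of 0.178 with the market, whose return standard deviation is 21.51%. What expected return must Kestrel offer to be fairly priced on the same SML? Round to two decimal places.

5.93%

MRP = (16.02% − 7.03%) / (1.59 − 0.30) = 6.9690%
R_f = 7.03% − 0.30 × 6.9690% = 4.9393%
β_Kestrel = ρ·σ_i/σ_m = 0.178 × 17.14 / 21.51 = 0.1418
E(R_Kestrel) = R_f + β × MRP = 4.9393% + 0.1418 × 6.9690% = 5.93%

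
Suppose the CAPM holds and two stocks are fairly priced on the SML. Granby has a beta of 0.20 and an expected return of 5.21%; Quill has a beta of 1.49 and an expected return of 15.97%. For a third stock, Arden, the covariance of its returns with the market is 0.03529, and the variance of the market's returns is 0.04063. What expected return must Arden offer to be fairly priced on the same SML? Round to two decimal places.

MRP = (15.97% − 5.21%) / (1.49 − 0.20) = 8.3411%
R_f = 5.21% − 0.20 × 8.3411% = 3.5418%
β_Arden = Cov / Var(R_m) = 0.03529 / 0.04063 = 0.8686
E(R_Arden) = R_f + β × MRP = 3.5418% + 0.8686 × 8.3411% = 10.79%

10.79%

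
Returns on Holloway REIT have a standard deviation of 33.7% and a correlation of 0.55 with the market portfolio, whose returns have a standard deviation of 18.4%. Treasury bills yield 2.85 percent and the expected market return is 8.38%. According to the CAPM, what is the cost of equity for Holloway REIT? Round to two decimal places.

β = ρ × σ_i / σ_m = 0.55 × 33.7% / 18.4% = 1.0073
MRP = 8.38% − 2.85% = 5.53%
E(R) = 2.85% + 1.0073 × 5.53% = 8.42%

8.42%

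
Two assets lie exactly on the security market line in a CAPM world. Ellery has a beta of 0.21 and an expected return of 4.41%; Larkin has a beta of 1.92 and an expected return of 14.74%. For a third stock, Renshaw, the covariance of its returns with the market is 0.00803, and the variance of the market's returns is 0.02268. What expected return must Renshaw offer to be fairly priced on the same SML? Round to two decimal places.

MRP = (14.74% − 4.41%) / (1.92 − 0.21) = 6.0409%
R_f = 4.41% − 0.21 × 6.0409% = 3.1414%
β_Renshaw = Cov / Var(R_m) = 0.00803 / 0.02268 = 0.3541
E(R_Renshaw) = R_f + β × MRP = 3.1414% + 0.3541 × 6.0409% = 5.28%

5.28%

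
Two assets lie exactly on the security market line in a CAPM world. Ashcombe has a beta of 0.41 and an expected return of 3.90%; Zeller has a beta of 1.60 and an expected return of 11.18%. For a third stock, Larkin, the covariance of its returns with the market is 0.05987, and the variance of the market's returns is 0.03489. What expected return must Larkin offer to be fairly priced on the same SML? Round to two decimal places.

MRP = (11.18% − 3.90%) / (1.60 − 0.41) = 6.1176%
R_f = 3.90% − 0.41 × 6.1176% = 1.3918%
β_Larkin = Cov / Var(R_m) = 0.05987 / 0.03489 = 1.7160
E(R_Larkin) = R_f + β × MRP = 1.3918% + 1.7160 × 6.1176% = 11.89%

11.89%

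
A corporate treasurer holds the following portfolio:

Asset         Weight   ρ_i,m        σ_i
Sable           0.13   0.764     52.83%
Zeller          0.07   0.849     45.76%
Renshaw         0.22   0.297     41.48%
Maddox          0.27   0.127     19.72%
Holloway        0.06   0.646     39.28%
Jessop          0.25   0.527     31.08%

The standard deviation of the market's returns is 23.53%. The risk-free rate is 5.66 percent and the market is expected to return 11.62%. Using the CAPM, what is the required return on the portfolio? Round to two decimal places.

9.96%

β_Sable = 0.764 × 52.83% / 23.53% = 1.7153
β_Zeller = 0.849 × 45.76% / 23.53% = 1.6511
β_Renshaw = 0.297 × 41.48% / 23.53% = 0.5236
β_Maddox = 0.127 × 19.72% / 23.53% = 0.1064
β_Holloway = 0.646 × 39.28% / 23.53% = 1.0784
β_Jessop = 0.527 × 31.08% / 23.53% = 0.6961
β_P = Σ w_i β_i = 0.13×1.7153 + 0.07×1.6511 + 0.22×0.5236 + 0.27×0.1064 + 0.06×1.0784 + 0.25×0.6961 = 0.7212
MRP = 11.62% − 5.66% = 5.96%
E(R_P) = R_f + β_P × MRP = 5.66% + 0.7212 × 5.96% = 9.96%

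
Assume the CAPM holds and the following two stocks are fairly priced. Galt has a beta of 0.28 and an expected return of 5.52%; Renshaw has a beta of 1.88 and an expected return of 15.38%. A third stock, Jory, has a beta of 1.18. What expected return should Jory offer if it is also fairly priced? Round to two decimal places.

MRP (SML slope) = (15.38% − 5.52%) / (1.88 − 0.28) = 9.86% / 1.60 = 6.1625%
R_f (intercept) = 5.52% − 0.28 × 6.1625% = 3.7945%
E(R_Jory) = R_f + β × MRP = 3.7945% + 1.18 × 6.1625% = 11.07%

11.07%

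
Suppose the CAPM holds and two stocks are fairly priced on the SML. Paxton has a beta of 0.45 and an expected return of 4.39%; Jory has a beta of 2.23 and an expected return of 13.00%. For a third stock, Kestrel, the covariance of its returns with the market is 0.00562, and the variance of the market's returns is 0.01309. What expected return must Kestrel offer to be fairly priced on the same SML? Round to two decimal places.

4.29%

MRP = (13.00% − 4.39%) / (2.23 − 0.45) = 4.8371%
R_f = 4.39% − 0.45 × 4.8371% = 2.2133%
β_Kestrel = Cov / Var(R_m) = 0.00562 / 0.01309 = 0.4293
E(R_Kestrel) = R_f + β × MRP = 2.2133% + 0.4293 × 4.8371% = 4.29%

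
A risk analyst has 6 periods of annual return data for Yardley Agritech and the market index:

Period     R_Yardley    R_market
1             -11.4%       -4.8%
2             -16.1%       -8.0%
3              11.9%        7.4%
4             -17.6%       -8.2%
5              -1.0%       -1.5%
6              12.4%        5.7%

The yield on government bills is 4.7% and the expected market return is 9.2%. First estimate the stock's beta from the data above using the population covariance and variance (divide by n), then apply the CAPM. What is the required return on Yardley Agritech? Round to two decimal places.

Mean R_i = (-11.4 − 16.1 + 11.9 − 17.6 − 1.0 + 12.4) / 6 = -3.6333%
Mean R_m = (-4.8 − 8.0 + 7.4 − 8.2 − 1.5 + 5.7) / 6 = -1.5667%
Σ(R_i − R̄_i)(R_m − R̄_m) = 453.9267  ⇒  Cov = 453.9267 / 6 = 75.6545
Σ(R_m − R̄_m)² = 229.0533  ⇒  Var(R_m) = 229.0533 / 6 = 38.1756
β = Cov / Var(R_m) = 75.6545 / 38.1756 = 1.9818
MRP = 9.2% − 4.7% = 4.50%
E(R) = R_f + β × MRP = 4.7% + 1.9818 × 4.5% = 13.62%

13.62%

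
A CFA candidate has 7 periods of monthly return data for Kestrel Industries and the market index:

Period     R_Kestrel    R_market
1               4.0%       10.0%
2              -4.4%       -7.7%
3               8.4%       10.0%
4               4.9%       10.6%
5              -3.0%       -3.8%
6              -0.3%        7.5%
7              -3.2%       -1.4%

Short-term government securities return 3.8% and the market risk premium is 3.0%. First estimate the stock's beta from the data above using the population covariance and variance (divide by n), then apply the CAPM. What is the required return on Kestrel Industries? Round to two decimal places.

5.50%

Mean R_i = (4.0 − 4.4 + 8.4 + 4.9 − 3.0 − 0.3 − 3.2) / 7 = 0.9143%
Mean R_m = (10.0 − 7.7 + 10.0 + 10.6 − 3.8 + 7.5 − 1.4) / 7 = 3.6000%
Σ(R_i − R̄_i)(R_m − R̄_m) = 200.4100  ⇒  Cov = 200.4100 / 7 = 28.6300
Σ(R_m − R̄_m)² = 353.5800  ⇒  Var(R_m) = 353.5800 / 7 = 50.5114
β = Cov / Var(R_m) = 28.6300 / 50.5114 = 0.5668
E(R) = R_f + β × MRP = 3.8% + 0.5668 × 3.0% = 5.50%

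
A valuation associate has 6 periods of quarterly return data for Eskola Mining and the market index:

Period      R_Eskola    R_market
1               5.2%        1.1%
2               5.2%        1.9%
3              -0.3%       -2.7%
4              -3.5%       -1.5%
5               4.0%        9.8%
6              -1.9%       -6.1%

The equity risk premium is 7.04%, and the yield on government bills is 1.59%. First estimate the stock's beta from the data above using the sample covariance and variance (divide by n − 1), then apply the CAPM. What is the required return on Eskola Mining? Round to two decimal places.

4.90%

Mean R_i = (5.2 + 5.2 − 0.3 − 3.5 + 4.0 − 1.9) / 6 = 1.4500%
Mean R_m = (1.1 + 1.9 − 2.7 − 1.5 + 9.8 − 6.1) / 6 = 0.4167%
Σ(R_i − R̄_i)(R_m − R̄_m) = 68.8250  ⇒  Cov = 68.8250 / 5 = 13.7650
Σ(R_m − R̄_m)² = 146.5683  ⇒  Var(R_m) = 146.5683 / 5 = 29.3137
β = Cov / Var(R_m) = 13.7650 / 29.3137 = 0.4696
E(R) = R_f + β × MRP = 1.59% + 0.4696 × 7.04% = 4.90%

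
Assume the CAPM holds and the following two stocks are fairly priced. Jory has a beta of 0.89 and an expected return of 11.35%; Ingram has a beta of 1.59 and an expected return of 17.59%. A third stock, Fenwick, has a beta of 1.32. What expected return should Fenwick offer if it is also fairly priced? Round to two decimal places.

15.18%

MRP (SML slope) = (17.59% − 11.35%) / (1.59 − 0.89) = 6.24% / 0.70 = 8.9143%
R_f (intercept) = 11.35% − 0.89 × 8.9143% = 3.4163%
E(R_Fenwick) = R_f + β × MRP = 3.4163% + 1.32 × 8.9143% = 15.18%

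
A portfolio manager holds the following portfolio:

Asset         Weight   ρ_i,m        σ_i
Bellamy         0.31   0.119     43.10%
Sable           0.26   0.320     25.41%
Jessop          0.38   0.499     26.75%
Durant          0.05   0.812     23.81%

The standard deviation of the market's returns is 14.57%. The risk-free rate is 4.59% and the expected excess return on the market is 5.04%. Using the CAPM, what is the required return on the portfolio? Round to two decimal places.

7.96%

β_Bellamy = 0.119 × 43.10% / 14.57% = 0.3520
β_Sable = 0.320 × 25.41% / 14.57% = 0.5581
β_Jessop = 0.499 × 26.75% / 14.57% = 0.9161
β_Durant = 0.812 × 23.81% / 14.57% = 1.3270
β_P = Σ w_i β_i = 0.31×0.3520 + 0.26×0.5581 + 0.38×0.9161 + 0.05×1.3270 = 0.6687
E(R_P) = R_f + β_P × MRP = 4.59% + 0.6687 × 5.04% = 7.96%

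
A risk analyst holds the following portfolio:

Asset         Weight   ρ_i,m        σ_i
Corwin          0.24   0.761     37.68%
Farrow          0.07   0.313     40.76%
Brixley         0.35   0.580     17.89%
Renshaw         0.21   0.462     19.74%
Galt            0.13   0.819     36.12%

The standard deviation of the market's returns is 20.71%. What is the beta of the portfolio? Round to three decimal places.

β_Corwin = 0.761 × 37.68% / 20.71% = 1.3846
β_Farrow = 0.313 × 40.76% / 20.71% = 0.6160
β_Brixley = 0.580 × 17.89% / 20.71% = 0.5010
β_Renshaw = 0.462 × 19.74% / 20.71% = 0.4404
β_Galt = 0.819 × 36.12% / 20.71% = 1.4284
β_P = Σ w_i β_i = 0.24×1.3846 + 0.07×0.6160 + 0.35×0.5010 + 0.21×0.4404 + 0.13×1.4284 = 0.8290

0.829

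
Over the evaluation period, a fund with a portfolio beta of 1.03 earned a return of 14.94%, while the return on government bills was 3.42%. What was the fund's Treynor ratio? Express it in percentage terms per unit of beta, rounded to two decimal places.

11.18%

Treynor = (R_P − R_f) / β_P = (14.94% − 3.42%) / 1.0300 = 11.52% / 1.0300 = 11.18%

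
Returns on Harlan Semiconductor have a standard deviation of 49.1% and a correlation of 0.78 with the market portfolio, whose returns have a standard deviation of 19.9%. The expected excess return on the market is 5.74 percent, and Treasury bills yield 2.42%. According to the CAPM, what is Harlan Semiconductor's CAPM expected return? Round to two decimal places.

β = ρ × σ_i / σ_m = 0.78 × 49.1% / 19.9% = 1.9245
E(R) = 2.42% + 1.9245 × 5.74% = 13.47%

13.47%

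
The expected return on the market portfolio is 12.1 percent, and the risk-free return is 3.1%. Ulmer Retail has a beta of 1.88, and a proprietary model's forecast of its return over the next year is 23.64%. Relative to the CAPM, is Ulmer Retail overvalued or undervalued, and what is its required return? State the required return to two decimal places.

Undervalued; required return 20.02%

MRP = 12.1% − 3.1% = 9.00%
Required return = R_f + β·MRP = 3.1% + 1.88 × 9.0% = 20.02%
Forecast 23.64% > required 20.02% → the stock plots above the SML → undervalued.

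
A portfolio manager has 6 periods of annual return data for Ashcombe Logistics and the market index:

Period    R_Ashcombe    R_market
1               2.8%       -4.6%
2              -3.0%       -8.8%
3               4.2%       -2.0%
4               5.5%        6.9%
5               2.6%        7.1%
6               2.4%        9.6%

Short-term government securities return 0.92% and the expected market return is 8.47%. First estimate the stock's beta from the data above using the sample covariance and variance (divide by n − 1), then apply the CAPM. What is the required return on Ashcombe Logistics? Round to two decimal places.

2.66%

Mean R_i = (2.8 − 3.0 + 4.2 + 5.5 + 2.6 + 2.4) / 6 = 2.4167%
Mean R_m = (-4.6 − 8.8 − 2.0 + 6.9 + 7.1 + 9.6) / 6 = 1.3667%
Σ(R_i − R̄_i)(R_m − R̄_m) = 64.7533  ⇒  Cov = 64.7533 / 5 = 12.9507
Σ(R_m − R̄_m)² = 281.5733  ⇒  Var(R_m) = 281.5733 / 5 = 56.3147
β = Cov / Var(R_m) = 12.9507 / 56.3147 = 0.2300
MRP = 8.47% − 0.92% = 7.55%
E(R) = R_f + β × MRP = 0.92% + 0.2300 × 7.55% = 2.66%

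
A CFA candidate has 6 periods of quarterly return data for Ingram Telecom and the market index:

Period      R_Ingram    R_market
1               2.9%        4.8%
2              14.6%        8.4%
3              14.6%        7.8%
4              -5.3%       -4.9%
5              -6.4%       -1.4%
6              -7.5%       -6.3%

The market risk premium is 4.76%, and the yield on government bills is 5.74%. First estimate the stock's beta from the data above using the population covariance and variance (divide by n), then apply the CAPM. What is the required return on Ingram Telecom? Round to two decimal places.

Mean R_i = (2.9 + 14.6 + 14.6 − 5.3 − 6.4 − 7.5) / 6 = 2.1500%
Mean R_m = (4.8 + 8.4 + 7.8 − 4.9 − 1.4 − 6.3) / 6 = 1.4000%
Σ(R_i − R̄_i)(R_m − R̄_m) = 314.5600  ⇒  Cov = 314.5600 / 6 = 52.4267
Σ(R_m − R̄_m)² = 208.3400  ⇒  Var(R_m) = 208.3400 / 6 = 34.7233
β = Cov / Var(R_m) = 52.4267 / 34.7233 = 1.5098
E(R) = R_f + β × MRP = 5.74% + 1.5098 × 4.76% = 12.93%

12.93%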